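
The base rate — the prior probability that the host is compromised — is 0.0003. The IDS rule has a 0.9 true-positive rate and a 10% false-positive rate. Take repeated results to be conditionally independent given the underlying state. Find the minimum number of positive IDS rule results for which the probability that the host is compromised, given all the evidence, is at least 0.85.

5

Prior odds: 0.0003 ÷ 0.9997 = 3/9997.
Likelihood ratio of a positive result = 0.9/0.1 = 9.
Target posterior odds = 0.85/0.15 = 17/3.
Require 9ⁿ ≥ 17/3 ÷ (3/9997) = 169949/9.
9⁴ = 6561 falls short of 169949/9 but 9⁵ = 59049 reaches it, so n = 5.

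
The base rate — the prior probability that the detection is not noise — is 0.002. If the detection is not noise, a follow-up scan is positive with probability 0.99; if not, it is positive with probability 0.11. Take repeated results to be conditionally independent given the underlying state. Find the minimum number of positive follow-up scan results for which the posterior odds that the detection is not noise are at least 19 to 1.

Prior odds = 0.002/0.998 = 1/499.
Likelihood ratio of a positive = 0.99/0.11 = 9.
Target odds = 19.
Require 9ⁿ ≥ 19 ÷ (1/499) = 9481.
9⁴ = 6561 falls short of 9481 but 9⁵ = 59049 reaches it, so n = 5.

5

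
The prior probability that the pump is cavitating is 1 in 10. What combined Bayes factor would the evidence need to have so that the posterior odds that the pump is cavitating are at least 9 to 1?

Prior odds = 0.1/0.9 = 1/9.
Target odds = 9.
Required Bayes factor = 9 ÷ (1/9) = 81.

81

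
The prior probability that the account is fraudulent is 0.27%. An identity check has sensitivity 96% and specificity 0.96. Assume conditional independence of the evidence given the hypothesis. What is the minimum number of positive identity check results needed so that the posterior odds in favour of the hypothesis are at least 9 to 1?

3

Prior odds: 0.0027 ÷ 0.9973 = 27/9973.
False-positive rate = 1 − 0.96 = 0.04; likelihood ratio of a positive = 0.96/0.04 = 24.
Target odds = 9.
Need (27/9973) × 24ⁿ ≥ 9, i.e. 24ⁿ ≥ 9973/3.
24² = 576 falls short of 9973/3 but 24³ = 13824 reaches it, so n = 3.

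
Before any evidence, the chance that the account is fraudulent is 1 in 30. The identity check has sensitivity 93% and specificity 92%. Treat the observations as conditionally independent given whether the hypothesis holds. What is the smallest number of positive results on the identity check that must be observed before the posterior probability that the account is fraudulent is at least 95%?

3

Prior odds = (1/30)/(29/30) = 1/29.
False-positive rate = 1 − 0.92 = 0.08; likelihood ratio of a positive = 0.93/0.08 = 11.625.
Target odds: 0.95 ÷ 0.05 = 19.
Require 11.625ⁿ ≥ 19 ÷ (1/29) = 551.
11.625² = 135.140625 falls short of 551 but 11.625³ = 804357/512 reaches it, so n = 3.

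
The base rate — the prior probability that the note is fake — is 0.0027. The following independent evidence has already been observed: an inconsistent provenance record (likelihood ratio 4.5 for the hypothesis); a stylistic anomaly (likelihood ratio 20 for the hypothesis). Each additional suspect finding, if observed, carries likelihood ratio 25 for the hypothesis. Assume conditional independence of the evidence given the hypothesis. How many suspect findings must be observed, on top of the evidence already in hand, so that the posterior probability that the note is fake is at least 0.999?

3

Prior odds = 0.0027/0.9973 = 27/9973.
Combined Bayes factor of the evidence already in hand = 4.5 × 20 = 90.
Odds after that evidence = (27/9973) × 90 = 2430/9973.
Target odds = 0.999/0.001 = 999.
Need 25ⁿ ≥ 999 ÷ (2430/9973) = 369001/90.
25² = 625 falls short of 369001/90 but 25³ = 15625 reaches it, so n = 3.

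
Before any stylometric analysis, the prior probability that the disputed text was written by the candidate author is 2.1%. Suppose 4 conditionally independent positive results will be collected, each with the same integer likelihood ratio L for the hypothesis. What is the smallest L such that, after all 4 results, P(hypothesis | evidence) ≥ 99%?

Prior odds = 0.021/0.979 = 21/979.
Target odds = 0.99/0.01 = 99.
Need L⁴ ≥ 99 ÷ (21/979) = 32307/7.
8⁴ = 4096 < 32307/7 ≤ 6561 = 9⁴, so L = 9.

9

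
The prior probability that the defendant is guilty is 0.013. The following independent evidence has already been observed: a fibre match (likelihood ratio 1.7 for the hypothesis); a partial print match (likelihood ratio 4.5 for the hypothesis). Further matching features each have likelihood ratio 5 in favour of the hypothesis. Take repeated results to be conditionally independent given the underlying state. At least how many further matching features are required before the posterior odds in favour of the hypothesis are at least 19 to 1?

Prior odds = 0.013/0.987 = 13/987.
Combined Bayes factor of the evidence already in hand = 1.7 × 4.5 = 7.65.
Odds after that evidence = (13/987) × 7.65 = 663/6580.
Target odds = 19.
Need 5ⁿ ≥ 19 ÷ (663/6580) = 125020/663.
5³ = 125 falls short of 125020/663 but 5⁴ = 625 reaches it, so n = 4.

4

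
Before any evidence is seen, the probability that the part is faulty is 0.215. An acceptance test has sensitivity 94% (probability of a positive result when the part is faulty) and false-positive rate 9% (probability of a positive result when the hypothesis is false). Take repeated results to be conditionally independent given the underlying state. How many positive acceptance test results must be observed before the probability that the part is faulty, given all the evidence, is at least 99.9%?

4

Prior odds: 0.215 ÷ 0.785 = 43/157.
Likelihood ratio of a positive result = 0.94/0.09 = 94/9.
Target posterior odds = 0.999/0.001 = 999.
Need (43/157) × (94/9)ⁿ ≥ 999, i.e. (94/9)ⁿ ≥ 156843/43.
(94/9)³ = 830584/729 falls short of 156843/43 but (94/9)⁴ = 78074896/6561 reaches it, so n = 4.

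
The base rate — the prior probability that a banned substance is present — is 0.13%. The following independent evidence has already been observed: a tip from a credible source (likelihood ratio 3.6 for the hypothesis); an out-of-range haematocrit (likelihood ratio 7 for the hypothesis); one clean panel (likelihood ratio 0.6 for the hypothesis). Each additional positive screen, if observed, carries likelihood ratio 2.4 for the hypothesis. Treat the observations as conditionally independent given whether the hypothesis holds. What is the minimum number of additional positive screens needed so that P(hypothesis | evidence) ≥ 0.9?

7

Prior odds = 0.0013/0.9987 = 13/9987.
Combined Bayes factor of the evidence already in hand = 3.6 × 7 × 0.6 = 15.12.
Odds after that evidence = (13/9987) × 15.12 = 1638/83225.
Target odds = 0.9/0.1 = 9.
Need 2.4ⁿ ≥ 9 ÷ (1638/83225) = 83225/182.
2.4⁶ = 2985984/15625 falls short of 83225/182 but 2.4⁷ = 35831808/78125 reaches it, so n = 7.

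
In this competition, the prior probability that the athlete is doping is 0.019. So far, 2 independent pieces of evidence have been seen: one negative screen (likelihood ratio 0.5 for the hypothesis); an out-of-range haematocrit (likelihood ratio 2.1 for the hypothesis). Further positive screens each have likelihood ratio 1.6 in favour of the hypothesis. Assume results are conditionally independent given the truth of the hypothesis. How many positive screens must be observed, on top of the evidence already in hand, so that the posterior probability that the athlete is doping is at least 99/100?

19

Prior odds = 0.019/0.981 = 19/981.
Combined Bayes factor of the evidence already in hand = 0.5 × 2.1 = 1.05.
Odds after that evidence = (19/981) × 1.05 = 133/6540.
Target odds = 0.99/0.01 = 99.
Need 1.6ⁿ ≥ 99 ÷ (133/6540) = 647460/133.
1.6¹⁸ ≈4722.37 falls short of 647460/133 but 1.6¹⁹ ≈7555.79 reaches it, so n = 19.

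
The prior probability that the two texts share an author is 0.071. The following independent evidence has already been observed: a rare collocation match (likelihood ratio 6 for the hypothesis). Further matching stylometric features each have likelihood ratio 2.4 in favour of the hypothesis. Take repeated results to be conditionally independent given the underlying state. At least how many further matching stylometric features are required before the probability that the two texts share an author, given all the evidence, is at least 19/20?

5

Prior odds = 0.071/0.929 = 71/929.
Bayes factor of the evidence already in hand = 6.
Odds after that evidence = (71/929) × 6 = 426/929.
Target odds = 0.95/0.05 = 19.
Need 2.4ⁿ ≥ 19 ÷ (426/929) = 17651/426.
2.4⁴ = 33.1776 falls short of 17651/426 but 2.4⁵ = 79.62624 reaches it, so n = 5.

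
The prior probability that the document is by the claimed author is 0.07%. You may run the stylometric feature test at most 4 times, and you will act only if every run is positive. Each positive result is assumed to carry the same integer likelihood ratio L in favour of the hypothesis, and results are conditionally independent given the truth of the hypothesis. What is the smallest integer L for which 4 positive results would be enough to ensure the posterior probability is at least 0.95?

13

Prior odds = 0.0007/0.9993 = 7/9993.
Target odds = 0.95/0.05 = 19.
Need L⁴ ≥ 19 ÷ (7/9993) = 189867/7.
12⁴ = 20736 < 189867/7 ≤ 28561 = 13⁴, so L = 13.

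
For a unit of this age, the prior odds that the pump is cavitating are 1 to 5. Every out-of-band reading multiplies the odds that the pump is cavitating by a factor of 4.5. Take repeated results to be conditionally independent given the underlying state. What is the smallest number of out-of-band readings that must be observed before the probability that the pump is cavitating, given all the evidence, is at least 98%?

Prior odds = 0.2.
Likelihood ratio per out-of-band reading = 4.5.
Target odds: 0.98 ÷ 0.02 = 49.
Require 4.5ⁿ ≥ 49 ÷ 0.2 = 245.
4.5³ = 91.125 falls short of 245 but 4.5⁴ = 410.0625 reaches it, so n = 4.

4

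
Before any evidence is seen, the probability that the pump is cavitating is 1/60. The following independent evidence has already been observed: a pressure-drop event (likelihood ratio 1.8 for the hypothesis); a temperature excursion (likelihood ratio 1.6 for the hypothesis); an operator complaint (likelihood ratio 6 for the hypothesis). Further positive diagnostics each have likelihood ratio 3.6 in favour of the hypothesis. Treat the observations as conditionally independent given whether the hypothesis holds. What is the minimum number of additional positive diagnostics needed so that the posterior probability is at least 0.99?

Prior odds = (1/60)/(59/60) = 1/59.
Combined Bayes factor of the evidence already in hand = 1.8 × 1.6 × 6 = 17.28.
Odds after that evidence = (1/59) × 17.28 = 432/1475.
Target odds = 0.99/0.01 = 99.
Need 3.6ⁿ ≥ 99 ÷ (432/1475) = 16225/48.
3.6⁴ = 167.9616 falls short of 16225/48 but 3.6⁵ = 604.66176 reaches it, so n = 5.

5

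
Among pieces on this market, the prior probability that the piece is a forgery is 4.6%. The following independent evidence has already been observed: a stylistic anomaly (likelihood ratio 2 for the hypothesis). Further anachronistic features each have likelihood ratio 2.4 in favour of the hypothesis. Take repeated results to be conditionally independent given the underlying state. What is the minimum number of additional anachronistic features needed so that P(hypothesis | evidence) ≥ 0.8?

5

Prior odds = 0.046/0.954 = 23/477.
Bayes factor of the evidence already in hand = 2.
Odds after that evidence = (23/477) × 2 = 46/477.
Target odds = 0.8/0.2 = 4.
Need 2.4ⁿ ≥ 4 ÷ (46/477) = 954/23.
2.4⁴ = 33.1776 falls short of 954/23 but 2.4⁵ = 79.62624 reaches it, so n = 5.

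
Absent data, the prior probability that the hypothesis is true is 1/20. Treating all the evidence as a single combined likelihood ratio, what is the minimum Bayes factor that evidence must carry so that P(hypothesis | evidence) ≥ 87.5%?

133

Prior odds = 0.05/0.95 = 1/19.
Target odds = 0.875/0.125 = 7.
Required Bayes factor = 7 ÷ (1/19) = 133.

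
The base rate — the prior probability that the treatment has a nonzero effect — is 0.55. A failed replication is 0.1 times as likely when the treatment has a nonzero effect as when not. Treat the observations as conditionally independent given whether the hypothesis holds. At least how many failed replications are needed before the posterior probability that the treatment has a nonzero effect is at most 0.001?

Prior odds: 0.55 ÷ 0.45 = 11/9.
Likelihood ratio per failed replication = 0.1.
Target odds: 0.001 ÷ 0.999 = 1/999.
Require 0.1ⁿ ≤ 1/999 ÷ (11/9) = 1/1221.
0.1³ = 0.001 is still above 1/1221 but 0.1⁴ = 0.0001 is at or below it, so n = 4.

4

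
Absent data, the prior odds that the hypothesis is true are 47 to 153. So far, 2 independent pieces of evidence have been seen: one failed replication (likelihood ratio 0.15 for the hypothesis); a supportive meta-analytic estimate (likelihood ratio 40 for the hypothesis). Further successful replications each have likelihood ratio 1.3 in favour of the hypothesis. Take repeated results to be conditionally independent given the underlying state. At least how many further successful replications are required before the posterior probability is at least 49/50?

Prior odds = 47/153.
Combined Bayes factor of the evidence already in hand = 0.15 × 40 = 6.
Odds after that evidence = (47/153) × 6 = 94/51.
Target odds = 0.98/0.02 = 49.
Need 1.3ⁿ ≥ 49 ÷ (94/51) = 2499/94.
1.3¹² ≈23.2981 falls short of 2499/94 but 1.3¹³ ≈30.2875 reaches it, so n = 13.

13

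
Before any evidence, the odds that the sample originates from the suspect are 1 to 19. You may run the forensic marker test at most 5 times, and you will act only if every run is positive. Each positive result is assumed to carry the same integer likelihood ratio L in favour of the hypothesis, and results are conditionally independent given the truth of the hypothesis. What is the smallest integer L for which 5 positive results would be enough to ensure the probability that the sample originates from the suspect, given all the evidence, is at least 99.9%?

8

Prior odds = 1/19.
Target odds = 0.999/0.001 = 999.
Need L⁵ ≥ 999 ÷ (1/19) = 18981.
7⁵ = 16807 < 18981 ≤ 32768 = 8⁵, so L = 8.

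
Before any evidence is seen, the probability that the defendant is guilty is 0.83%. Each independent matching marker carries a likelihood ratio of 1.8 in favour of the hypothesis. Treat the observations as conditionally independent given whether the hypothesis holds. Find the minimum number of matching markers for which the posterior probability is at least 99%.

16

Prior odds: 0.0083 ÷ 0.9917 = 83/9917.
Likelihood ratio per matching marker = 1.8.
Target posterior odds = 0.99/0.01 = 99.
Need (83/9917) × 1.8ⁿ ≥ 99, i.e. 1.8ⁿ ≥ 981783/83.
1.8¹⁵ ≈6746.64 falls short of 981783/83 but 1.8¹⁶ ≈12144 reaches it, so n = 16.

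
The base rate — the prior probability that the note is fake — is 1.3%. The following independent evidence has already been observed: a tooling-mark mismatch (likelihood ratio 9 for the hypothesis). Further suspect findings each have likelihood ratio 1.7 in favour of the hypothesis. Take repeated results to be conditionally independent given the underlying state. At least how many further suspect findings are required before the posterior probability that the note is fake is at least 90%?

9

Prior odds = 0.013/0.987 = 13/987.
Bayes factor of the evidence already in hand = 9.
Odds after that evidence = (13/987) × 9 = 39/329.
Target odds = 0.9/0.1 = 9.
Need 1.7ⁿ ≥ 9 ÷ (39/329) = 987/13.
1.7⁸ ≈69.7576 falls short of 987/13 but 1.7⁹ ≈118.588 reaches it, so n = 9.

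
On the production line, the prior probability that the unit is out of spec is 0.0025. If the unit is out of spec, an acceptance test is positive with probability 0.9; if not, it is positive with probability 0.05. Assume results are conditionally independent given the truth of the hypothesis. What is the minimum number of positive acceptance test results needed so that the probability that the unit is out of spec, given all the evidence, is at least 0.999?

Prior odds = 0.0025/0.9975 = 1/399.
Likelihood ratio of a positive = 0.9/0.05 = 18.
Target odds: 0.999 ÷ 0.001 = 999.
Require 18ⁿ ≥ 999 ÷ (1/399) = 398601.
18⁴ = 104976 falls short of 398601 but 18⁵ = 1889568 reaches it, so n = 5.

5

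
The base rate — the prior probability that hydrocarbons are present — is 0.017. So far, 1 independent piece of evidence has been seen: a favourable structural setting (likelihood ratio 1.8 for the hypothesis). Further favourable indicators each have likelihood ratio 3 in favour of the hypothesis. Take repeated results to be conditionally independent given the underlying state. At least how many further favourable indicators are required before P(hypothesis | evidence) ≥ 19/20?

Prior odds = 0.017/0.983 = 17/983.
Bayes factor of the evidence already in hand = 1.8.
Odds after that evidence = (17/983) × 1.8 = 153/4915.
Target odds = 0.95/0.05 = 19.
Need 3ⁿ ≥ 19 ÷ (153/4915) = 93385/153.
3⁵ = 243 falls short of 93385/153 but 3⁶ = 729 reaches it, so n = 6.

6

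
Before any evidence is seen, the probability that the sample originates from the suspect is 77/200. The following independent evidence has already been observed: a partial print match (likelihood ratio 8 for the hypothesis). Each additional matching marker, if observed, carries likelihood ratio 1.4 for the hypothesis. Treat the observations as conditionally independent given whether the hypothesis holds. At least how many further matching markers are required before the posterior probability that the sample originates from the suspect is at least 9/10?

2

Prior odds = 0.385/0.615 = 77/123.
Bayes factor of the evidence already in hand = 8.
Odds after that evidence = (77/123) × 8 = 616/123.
Target odds = 0.9/0.1 = 9.
Need 1.4ⁿ ≥ 9 ÷ (616/123) = 1107/616.
1.4¹ = 1.4 falls short of 1107/616 but 1.4² = 1.96 reaches it, so n = 2.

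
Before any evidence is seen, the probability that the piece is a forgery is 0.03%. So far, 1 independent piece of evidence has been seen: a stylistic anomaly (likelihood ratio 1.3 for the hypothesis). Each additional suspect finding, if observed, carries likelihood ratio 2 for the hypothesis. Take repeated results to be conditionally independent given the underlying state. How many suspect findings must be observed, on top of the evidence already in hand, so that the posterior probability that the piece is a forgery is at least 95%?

16

Prior odds = 0.0003/0.9997 = 3/9997.
Bayes factor of the evidence already in hand = 1.3.
Odds after that evidence = (3/9997) × 1.3 = 3/7690.
Target odds = 0.95/0.05 = 19.
Need 2ⁿ ≥ 19 ÷ (3/7690) = 146110/3.
2¹⁵ = 32768 falls short of 146110/3 but 2¹⁶ = 65536 reaches it, so n = 16.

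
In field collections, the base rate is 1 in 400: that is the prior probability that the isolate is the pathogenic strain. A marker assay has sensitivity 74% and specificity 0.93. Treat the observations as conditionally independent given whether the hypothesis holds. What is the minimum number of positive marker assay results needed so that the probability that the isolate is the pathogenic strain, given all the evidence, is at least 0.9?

4

Prior odds = 0.0025/0.9975 = 1/399.
False-positive rate = 1 − 0.93 = 0.07; likelihood ratio of a positive = 0.74/0.07 = 74/7.
Target odds: 0.9 ÷ 0.1 = 9.
Require (74/7)ⁿ ≥ 9 ÷ (1/399) = 3591.
(74/7)³ = 405224/343 falls short of 3591 but (74/7)⁴ = 29986576/2401 reaches it, so n = 4.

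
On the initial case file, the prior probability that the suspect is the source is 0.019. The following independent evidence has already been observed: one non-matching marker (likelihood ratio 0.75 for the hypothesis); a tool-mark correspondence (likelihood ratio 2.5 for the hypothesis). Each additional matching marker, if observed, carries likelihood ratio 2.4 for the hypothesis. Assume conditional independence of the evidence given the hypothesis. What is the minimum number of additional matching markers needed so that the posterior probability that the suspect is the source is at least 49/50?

Prior odds = 0.019/0.981 = 19/981.
Combined Bayes factor of the evidence already in hand = 0.75 × 2.5 = 1.875.
Odds after that evidence = (19/981) × 1.875 = 95/2616.
Target odds = 0.98/0.02 = 49.
Need 2.4ⁿ ≥ 49 ÷ (95/2616) = 128184/95.
2.4⁸ = 429981696/390625 falls short of 128184/95 but 2.4⁹ ≈2641.81 reaches it, so n = 9.

9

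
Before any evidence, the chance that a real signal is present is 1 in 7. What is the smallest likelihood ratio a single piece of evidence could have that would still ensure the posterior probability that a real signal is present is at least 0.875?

42

Prior odds = (1/7)/(6/7) = 1/6.
Target odds = 0.875/0.125 = 7.
Required Bayes factor = 7 ÷ (1/6) = 42.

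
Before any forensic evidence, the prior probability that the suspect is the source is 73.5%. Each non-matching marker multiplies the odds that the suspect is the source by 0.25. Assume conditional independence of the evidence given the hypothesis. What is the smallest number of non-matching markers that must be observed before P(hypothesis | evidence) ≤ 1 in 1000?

Prior odds: 0.735 ÷ 0.265 = 147/53.
Likelihood ratio per non-matching marker = 0.25.
Target posterior odds = 0.001/0.999 = 1/999.
Require 0.25ⁿ ≤ 1/999 ÷ (147/53) = 53/146853.
0.25⁵ = 1/1024 is still above 53/146853 but 0.25⁶ = 1/4096 is at or below it, so n = 6.

6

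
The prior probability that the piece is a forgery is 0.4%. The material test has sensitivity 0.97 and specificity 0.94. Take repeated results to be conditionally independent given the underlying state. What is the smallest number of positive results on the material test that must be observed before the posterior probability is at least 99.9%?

5

Prior odds: 0.004 ÷ 0.996 = 1/249.
False-positive rate = 1 − 0.94 = 0.06; likelihood ratio of a positive = 0.97/0.06 = 97/6.
Target odds: 0.999 ÷ 0.001 = 999.
Need (1/249) × (97/6)ⁿ ≥ 999, i.e. (97/6)ⁿ ≥ 248751.
(97/6)⁴ = 88529281/1296 falls short of 248751 but (97/6)⁵ ≈1.10434e+06 reaches it, so n = 5.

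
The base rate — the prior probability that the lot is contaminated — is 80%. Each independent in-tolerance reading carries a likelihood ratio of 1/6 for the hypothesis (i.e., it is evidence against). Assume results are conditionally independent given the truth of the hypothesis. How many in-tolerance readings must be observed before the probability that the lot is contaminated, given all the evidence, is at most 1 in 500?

Prior odds = 0.8/0.2 = 4.
Likelihood ratio per in-tolerance reading = 1/6.
Target odds: 0.002 ÷ 0.998 = 1/499.
Need 4 × (1/6)ⁿ ≤ 1/499, i.e. (1/6)ⁿ ≤ 1/1996.
(1/6)⁴ = 1/1296 is still above 1/1996 but (1/6)⁵ = 1/7776 is at or below it, so n = 5.

5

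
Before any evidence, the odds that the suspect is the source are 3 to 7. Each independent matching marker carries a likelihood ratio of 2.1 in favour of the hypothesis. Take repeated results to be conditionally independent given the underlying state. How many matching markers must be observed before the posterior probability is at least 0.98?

7

Prior odds = 3/7.
Likelihood ratio per matching marker = 2.1.
Target posterior odds = 0.98/0.02 = 49.
Need (3/7) × 2.1ⁿ ≥ 49, i.e. 2.1ⁿ ≥ 343/3.
2.1⁶ = 85766121/1000000 falls short of 343/3 but 2.1⁷ ≈180.109 reaches it, so n = 7.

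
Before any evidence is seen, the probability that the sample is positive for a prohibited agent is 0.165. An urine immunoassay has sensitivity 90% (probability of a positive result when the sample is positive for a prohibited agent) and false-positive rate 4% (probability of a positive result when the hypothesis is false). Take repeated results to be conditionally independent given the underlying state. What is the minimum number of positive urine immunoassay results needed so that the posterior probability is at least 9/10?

Prior odds = 0.165/0.835 = 33/167.
Likelihood ratio of a positive result = 0.9/0.04 = 22.5.
Target posterior odds = 0.9/0.1 = 9.
Need (33/167) × 22.5ⁿ ≥ 9, i.e. 22.5ⁿ ≥ 501/11.
22.5¹ = 22.5 falls short of 501/11 but 22.5² = 506.25 reaches it, so n = 2.

2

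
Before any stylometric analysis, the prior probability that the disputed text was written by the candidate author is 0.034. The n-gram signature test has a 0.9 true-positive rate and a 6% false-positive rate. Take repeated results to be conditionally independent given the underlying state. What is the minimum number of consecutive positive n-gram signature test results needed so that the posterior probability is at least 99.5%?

4

Prior odds: 0.034 ÷ 0.966 = 17/483.
Likelihood ratio of a positive result = 0.9/0.06 = 15.
Target posterior odds = 0.995/0.005 = 199.
Need (17/483) × 15ⁿ ≥ 199, i.e. 15ⁿ ≥ 96117/17.
15³ = 3375 falls short of 96117/17 but 15⁴ = 50625 reaches it, so n = 4.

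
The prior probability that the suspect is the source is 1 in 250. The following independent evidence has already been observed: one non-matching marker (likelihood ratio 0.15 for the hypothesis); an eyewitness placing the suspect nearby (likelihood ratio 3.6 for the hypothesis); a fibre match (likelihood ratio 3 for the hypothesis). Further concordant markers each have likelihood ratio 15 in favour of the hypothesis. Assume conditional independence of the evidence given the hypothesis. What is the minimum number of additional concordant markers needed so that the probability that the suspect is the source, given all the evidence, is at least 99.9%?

Prior odds = 0.004/0.996 = 1/249.
Combined Bayes factor of the evidence already in hand = 0.15 × 3.6 × 3 = 1.62.
Odds after that evidence = (1/249) × 1.62 = 27/4150.
Target odds = 0.999/0.001 = 999.
Need 15ⁿ ≥ 999 ÷ (27/4150) = 153550.
15⁴ = 50625 falls short of 153550 but 15⁵ = 759375 reaches it, so n = 5.

5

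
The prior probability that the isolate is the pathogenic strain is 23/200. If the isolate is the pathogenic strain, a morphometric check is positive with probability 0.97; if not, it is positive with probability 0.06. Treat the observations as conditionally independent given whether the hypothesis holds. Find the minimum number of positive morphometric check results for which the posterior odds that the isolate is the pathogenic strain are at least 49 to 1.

Prior odds = 0.115/0.885 = 23/177.
Likelihood ratio of a positive = 0.97/0.06 = 97/6.
Target odds = 49.
Require (97/6)ⁿ ≥ 49 ÷ (23/177) = 8673/23.
(97/6)² = 9409/36 falls short of 8673/23 but (97/6)³ = 912673/216 reaches it, so n = 3.

3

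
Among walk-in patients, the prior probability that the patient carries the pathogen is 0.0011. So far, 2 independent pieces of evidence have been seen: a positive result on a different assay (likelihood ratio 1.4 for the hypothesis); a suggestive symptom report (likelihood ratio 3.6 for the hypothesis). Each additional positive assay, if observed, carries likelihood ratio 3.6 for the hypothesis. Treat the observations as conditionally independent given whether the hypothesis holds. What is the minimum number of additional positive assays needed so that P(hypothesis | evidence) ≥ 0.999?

10

Prior odds = 0.0011/0.9989 = 11/9989.
Combined Bayes factor of the evidence already in hand = 1.4 × 3.6 = 5.04.
Odds after that evidence = (11/9989) × 5.04 = 198/35675.
Target odds = 0.999/0.001 = 999.
Need 3.6ⁿ ≥ 999 ÷ (198/35675) = 3959925/22.
3.6⁹ ≈101560 falls short of 3959925/22 but 3.6¹⁰ ≈365616 reaches it, so n = 10.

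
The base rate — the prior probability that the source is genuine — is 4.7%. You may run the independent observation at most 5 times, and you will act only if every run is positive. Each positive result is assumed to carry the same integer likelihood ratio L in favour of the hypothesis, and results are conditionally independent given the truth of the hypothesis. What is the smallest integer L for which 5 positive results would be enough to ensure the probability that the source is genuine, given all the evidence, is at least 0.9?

Prior odds = 0.047/0.953 = 47/953.
Target odds = 0.9/0.1 = 9.
Need L⁵ ≥ 9 ÷ (47/953) = 8577/47.
2⁵ = 32 < 8577/47 ≤ 243 = 3⁵, so L = 3.

3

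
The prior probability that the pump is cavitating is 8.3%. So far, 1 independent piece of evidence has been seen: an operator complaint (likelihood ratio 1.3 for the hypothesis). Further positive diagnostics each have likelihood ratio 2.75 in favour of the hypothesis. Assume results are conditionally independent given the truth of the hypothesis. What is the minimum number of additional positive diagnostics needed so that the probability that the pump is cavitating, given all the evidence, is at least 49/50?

Prior odds = 0.083/0.917 = 83/917.
Bayes factor of the evidence already in hand = 1.3.
Odds after that evidence = (83/917) × 1.3 = 1079/9170.
Target odds = 0.98/0.02 = 49.
Need 2.75ⁿ ≥ 49 ÷ (1079/9170) = 449330/1079.
2.75⁵ = 161051/1024 falls short of 449330/1079 but 2.75⁶ = 1771561/4096 reaches it, so n = 6.

6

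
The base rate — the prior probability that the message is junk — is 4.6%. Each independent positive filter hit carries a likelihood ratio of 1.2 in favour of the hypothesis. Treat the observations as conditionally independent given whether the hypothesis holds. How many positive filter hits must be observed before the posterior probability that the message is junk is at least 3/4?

23

Prior odds: 0.046 ÷ 0.954 = 23/477.
Likelihood ratio per positive filter hit = 1.2.
Target posterior odds = 0.75/0.25 = 3.
Require 1.2ⁿ ≥ 3 ÷ (23/477) = 1431/23.
1.2²² ≈55.2061 falls short of 1431/23 but 1.2²³ ≈66.2474 reaches it, so n = 23.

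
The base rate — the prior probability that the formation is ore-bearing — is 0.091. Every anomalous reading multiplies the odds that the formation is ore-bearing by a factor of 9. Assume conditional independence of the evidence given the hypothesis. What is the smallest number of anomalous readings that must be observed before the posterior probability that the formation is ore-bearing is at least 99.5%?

4

Prior odds: 0.091 ÷ 0.909 = 91/909.
Likelihood ratio per anomalous reading = 9.
Target odds: 0.995 ÷ 0.005 = 199.
Require 9ⁿ ≥ 199 ÷ (91/909) = 180891/91.
9³ = 729 falls short of 180891/91 but 9⁴ = 6561 reaches it, so n = 4.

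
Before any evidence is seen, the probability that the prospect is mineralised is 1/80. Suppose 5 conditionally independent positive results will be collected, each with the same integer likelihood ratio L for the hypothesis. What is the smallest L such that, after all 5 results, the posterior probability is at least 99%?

7

Prior odds = 0.0125/0.9875 = 1/79.
Target odds = 0.99/0.01 = 99.
Need L⁵ ≥ 99 ÷ (1/79) = 7821.
6⁵ = 7776 < 7821 ≤ 16807 = 7⁵, so L = 7.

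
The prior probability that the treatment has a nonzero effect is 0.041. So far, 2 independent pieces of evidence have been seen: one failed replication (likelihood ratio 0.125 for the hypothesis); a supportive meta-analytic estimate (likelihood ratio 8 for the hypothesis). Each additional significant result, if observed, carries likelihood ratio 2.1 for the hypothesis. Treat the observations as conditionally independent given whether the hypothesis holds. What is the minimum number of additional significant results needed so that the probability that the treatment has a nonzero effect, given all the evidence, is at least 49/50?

Prior odds = 0.041/0.959 = 41/959.
Combined Bayes factor of the evidence already in hand = 0.125 × 8 = 1.
Odds after that evidence = (41/959) × 1 = 41/959.
Target odds = 0.98/0.02 = 49.
Need 2.1ⁿ ≥ 49 ÷ (41/959) = 46991/41.
2.1⁹ ≈794.28 falls short of 46991/41 but 2.1¹⁰ ≈1667.99 reaches it, so n = 10.

10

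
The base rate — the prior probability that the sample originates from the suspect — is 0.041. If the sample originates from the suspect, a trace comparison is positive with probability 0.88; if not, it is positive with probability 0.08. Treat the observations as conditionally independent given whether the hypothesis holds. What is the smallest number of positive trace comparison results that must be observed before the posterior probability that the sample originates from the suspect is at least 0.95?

Prior odds: 0.041 ÷ 0.959 = 41/959.
Likelihood ratio of a positive = 0.88/0.08 = 11.
Target posterior odds = 0.95/0.05 = 19.
Need (41/959) × 11ⁿ ≥ 19, i.e. 11ⁿ ≥ 18221/41.
11² = 121 falls short of 18221/41 but 11³ = 1331 reaches it, so n = 3.

3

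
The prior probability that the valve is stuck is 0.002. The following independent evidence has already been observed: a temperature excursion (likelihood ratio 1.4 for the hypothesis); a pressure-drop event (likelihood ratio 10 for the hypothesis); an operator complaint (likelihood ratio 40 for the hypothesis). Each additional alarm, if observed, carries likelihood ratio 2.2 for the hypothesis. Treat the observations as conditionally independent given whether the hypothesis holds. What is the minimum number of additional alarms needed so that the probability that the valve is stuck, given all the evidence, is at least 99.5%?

Prior odds = 0.002/0.998 = 1/499.
Combined Bayes factor of the evidence already in hand = 1.4 × 10 × 40 = 560.
Odds after that evidence = (1/499) × 560 = 560/499.
Target odds = 0.995/0.005 = 199.
Need 2.2ⁿ ≥ 199 ÷ (560/499) = 99301/560.
2.2⁶ = 1771561/15625 falls short of 99301/560 but 2.2⁷ = 19487171/78125 reaches it, so n = 7.

7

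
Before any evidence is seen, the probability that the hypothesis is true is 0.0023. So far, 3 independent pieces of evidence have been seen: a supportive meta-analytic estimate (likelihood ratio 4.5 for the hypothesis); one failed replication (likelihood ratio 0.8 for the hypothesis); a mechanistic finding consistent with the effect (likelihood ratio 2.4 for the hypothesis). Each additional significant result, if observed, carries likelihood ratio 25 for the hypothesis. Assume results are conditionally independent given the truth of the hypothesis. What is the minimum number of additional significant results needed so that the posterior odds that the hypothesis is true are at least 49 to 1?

3

Prior odds = 0.0023/0.9977 = 23/9977.
Combined Bayes factor of the evidence already in hand = 4.5 × 0.8 × 2.4 = 8.64.
Odds after that evidence = (23/9977) × 8.64 = 4968/249425.
Target odds = 49.
Need 25ⁿ ≥ 49 ÷ (4968/249425) = 12221825/4968.
25² = 625 falls short of 12221825/4968 but 25³ = 15625 reaches it, so n = 3.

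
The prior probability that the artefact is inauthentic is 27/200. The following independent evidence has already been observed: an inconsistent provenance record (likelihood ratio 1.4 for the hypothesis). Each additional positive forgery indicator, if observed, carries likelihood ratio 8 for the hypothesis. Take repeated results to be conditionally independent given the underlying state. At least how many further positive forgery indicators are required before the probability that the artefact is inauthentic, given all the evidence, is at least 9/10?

Prior odds = 0.135/0.865 = 27/173.
Bayes factor of the evidence already in hand = 1.4.
Odds after that evidence = (27/173) × 1.4 = 189/865.
Target odds = 0.9/0.1 = 9.
Need 8ⁿ ≥ 9 ÷ (189/865) = 865/21.
8¹ = 8 falls short of 865/21 but 8² = 64 reaches it, so n = 2.

2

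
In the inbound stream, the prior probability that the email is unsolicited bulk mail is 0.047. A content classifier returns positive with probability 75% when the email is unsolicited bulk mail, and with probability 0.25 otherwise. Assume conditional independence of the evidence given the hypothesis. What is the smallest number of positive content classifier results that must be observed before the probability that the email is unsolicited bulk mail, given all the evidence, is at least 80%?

5

Prior odds: 0.047 ÷ 0.953 = 47/953.
Likelihood ratio of a positive result = 0.75/0.25 = 3.
Target odds: 0.8 ÷ 0.2 = 4.
Need (47/953) × 3ⁿ ≥ 4, i.e. 3ⁿ ≥ 3812/47.
3⁴ = 81 falls short of 3812/47 but 3⁵ = 243 reaches it, so n = 5.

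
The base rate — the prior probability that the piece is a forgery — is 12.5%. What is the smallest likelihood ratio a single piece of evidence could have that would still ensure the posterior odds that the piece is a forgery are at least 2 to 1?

Prior odds = 0.125/0.875 = 1/7.
Target odds = 2.
Required Bayes factor = 2 ÷ (1/7) = 14.

14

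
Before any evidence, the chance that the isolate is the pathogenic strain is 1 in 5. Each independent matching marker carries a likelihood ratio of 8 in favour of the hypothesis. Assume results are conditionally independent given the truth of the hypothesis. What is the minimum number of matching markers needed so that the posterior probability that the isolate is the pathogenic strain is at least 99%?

3

Prior odds = 0.2/0.8 = 0.25.
Likelihood ratio per matching marker = 8.
Target posterior odds = 0.99/0.01 = 99.
Need 0.25 × 8ⁿ ≥ 99, i.e. 8ⁿ ≥ 396.
8² = 64 falls short of 396 but 8³ = 512 reaches it, so n = 3.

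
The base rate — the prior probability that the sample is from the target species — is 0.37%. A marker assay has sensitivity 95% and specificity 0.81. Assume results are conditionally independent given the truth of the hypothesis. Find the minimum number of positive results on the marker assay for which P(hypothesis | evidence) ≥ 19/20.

Prior odds = 0.0037/0.9963 = 37/9963.
False-positive rate = 1 − 0.81 = 0.19; likelihood ratio of a positive = 0.95/0.19 = 5.
Target posterior odds = 0.95/0.05 = 19.
Need (37/9963) × 5ⁿ ≥ 19, i.e. 5ⁿ ≥ 189297/37.
5⁵ = 3125 falls short of 189297/37 but 5⁶ = 15625 reaches it, so n = 6.

6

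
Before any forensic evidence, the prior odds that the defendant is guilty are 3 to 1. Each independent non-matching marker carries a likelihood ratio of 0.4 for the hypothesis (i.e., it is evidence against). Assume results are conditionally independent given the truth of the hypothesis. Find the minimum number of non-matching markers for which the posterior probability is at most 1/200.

Prior odds = 3.
Likelihood ratio per non-matching marker = 0.4.
Target posterior odds = 0.005/0.995 = 1/199.
Require 0.4ⁿ ≤ 1/199 ÷ 3 = 1/597.
0.4⁶ = 64/15625 is still above 1/597 but 0.4⁷ = 128/78125 is at or below it, so n = 7.

7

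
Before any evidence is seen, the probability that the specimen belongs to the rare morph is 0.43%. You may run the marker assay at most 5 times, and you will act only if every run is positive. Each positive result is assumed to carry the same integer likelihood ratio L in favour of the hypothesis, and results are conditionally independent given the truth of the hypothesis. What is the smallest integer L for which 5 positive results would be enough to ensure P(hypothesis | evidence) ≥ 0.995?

9

Prior odds = 0.0043/0.9957 = 43/9957.
Target odds = 0.995/0.005 = 199.
Need L⁵ ≥ 199 ÷ (43/9957) = 1981443/43.
8⁵ = 32768 < 1981443/43 ≤ 59049 = 9⁵, so L = 9.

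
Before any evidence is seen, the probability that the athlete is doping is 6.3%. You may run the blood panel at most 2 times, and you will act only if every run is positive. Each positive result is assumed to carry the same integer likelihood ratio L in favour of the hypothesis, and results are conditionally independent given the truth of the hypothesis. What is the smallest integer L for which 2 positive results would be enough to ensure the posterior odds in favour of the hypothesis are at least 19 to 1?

17

Prior odds = 0.063/0.937 = 63/937.
Target odds = 19.
Need L² ≥ 19 ÷ (63/937) = 17803/63.
16² = 256 < 17803/63 ≤ 289 = 17², so L = 17.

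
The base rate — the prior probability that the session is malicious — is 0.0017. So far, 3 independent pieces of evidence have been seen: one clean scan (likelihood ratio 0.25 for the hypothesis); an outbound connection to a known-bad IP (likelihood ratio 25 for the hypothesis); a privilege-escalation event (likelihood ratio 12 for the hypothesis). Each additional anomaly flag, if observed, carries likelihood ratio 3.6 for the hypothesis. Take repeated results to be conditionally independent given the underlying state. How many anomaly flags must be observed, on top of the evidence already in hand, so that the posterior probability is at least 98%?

5

Prior odds = 0.0017/0.9983 = 17/9983.
Combined Bayes factor of the evidence already in hand = 0.25 × 25 × 12 = 75.
Odds after that evidence = (17/9983) × 75 = 1275/9983.
Target odds = 0.98/0.02 = 49.
Need 3.6ⁿ ≥ 49 ÷ (1275/9983) = 489167/1275.
3.6⁴ = 167.9616 falls short of 489167/1275 but 3.6⁵ = 604.66176 reaches it, so n = 5.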